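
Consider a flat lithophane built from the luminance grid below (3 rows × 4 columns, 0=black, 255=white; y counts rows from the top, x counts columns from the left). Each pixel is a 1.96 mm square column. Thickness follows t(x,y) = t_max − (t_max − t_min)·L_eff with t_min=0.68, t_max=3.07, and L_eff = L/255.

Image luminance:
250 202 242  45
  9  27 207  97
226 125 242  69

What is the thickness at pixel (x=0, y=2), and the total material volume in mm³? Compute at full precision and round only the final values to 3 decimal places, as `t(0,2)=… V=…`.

t(0,2)=0.952 V=78.839

span = t_max - t_min = 3.07 - 0.68 = 2.390
L(0,2) = 226, L_eff = 226/255 = 0.886275
t(0,2) = 3.07 - 2.390·0.886275 = 0.952
Σt over all 3·4 pixels = 523321/25500 ≈ 20.5223922
V = pitch²·Σt = 1.96²·523321/25500 = 78.839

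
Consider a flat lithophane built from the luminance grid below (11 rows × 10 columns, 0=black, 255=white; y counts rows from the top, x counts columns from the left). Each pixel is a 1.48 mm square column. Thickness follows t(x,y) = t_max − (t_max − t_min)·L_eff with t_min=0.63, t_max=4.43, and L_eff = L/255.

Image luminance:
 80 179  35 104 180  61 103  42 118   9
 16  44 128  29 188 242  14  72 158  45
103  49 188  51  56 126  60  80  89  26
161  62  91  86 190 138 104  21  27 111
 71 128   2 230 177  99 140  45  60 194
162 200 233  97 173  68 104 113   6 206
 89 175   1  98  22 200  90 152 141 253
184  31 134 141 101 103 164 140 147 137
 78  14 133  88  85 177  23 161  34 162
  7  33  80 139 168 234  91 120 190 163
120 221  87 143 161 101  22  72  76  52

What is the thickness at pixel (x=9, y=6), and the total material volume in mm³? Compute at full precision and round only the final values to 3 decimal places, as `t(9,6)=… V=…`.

t(9,6)=0.660 V=678.559

span = t_max - t_min = 4.43 - 0.63 = 3.800
L(9,6) = 253, L_eff = 253/255 = 0.992157
t(9,6) = 4.43 - 3.800·0.992157 = 0.660
Σt over all 11·10 pixels = 789959/2550 ≈ 309.7878431
V = pitch²·Σt = 1.48²·789959/2550 = 678.559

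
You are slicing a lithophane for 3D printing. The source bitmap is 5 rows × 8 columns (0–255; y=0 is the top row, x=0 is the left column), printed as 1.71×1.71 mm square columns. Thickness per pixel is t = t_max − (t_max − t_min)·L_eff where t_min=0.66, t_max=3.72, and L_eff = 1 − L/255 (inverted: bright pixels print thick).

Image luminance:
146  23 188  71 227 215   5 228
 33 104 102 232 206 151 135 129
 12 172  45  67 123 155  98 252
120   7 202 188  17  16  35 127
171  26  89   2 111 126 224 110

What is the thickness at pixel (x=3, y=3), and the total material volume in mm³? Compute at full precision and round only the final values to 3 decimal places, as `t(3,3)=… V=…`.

span = t_max - t_min = 3.72 - 0.66 = 3.060
L(3,3) = 188, L_eff = 1 - 188/255 = 0.262745 (inverted)
t(3,3) = 3.72 - 3.060·0.262745 = 2.916
Σt over all 5·8 pixels = 82.68
V = pitch²·Σt = 1.71²·82.68 = 241.765

t(3,3)=2.916 V=241.765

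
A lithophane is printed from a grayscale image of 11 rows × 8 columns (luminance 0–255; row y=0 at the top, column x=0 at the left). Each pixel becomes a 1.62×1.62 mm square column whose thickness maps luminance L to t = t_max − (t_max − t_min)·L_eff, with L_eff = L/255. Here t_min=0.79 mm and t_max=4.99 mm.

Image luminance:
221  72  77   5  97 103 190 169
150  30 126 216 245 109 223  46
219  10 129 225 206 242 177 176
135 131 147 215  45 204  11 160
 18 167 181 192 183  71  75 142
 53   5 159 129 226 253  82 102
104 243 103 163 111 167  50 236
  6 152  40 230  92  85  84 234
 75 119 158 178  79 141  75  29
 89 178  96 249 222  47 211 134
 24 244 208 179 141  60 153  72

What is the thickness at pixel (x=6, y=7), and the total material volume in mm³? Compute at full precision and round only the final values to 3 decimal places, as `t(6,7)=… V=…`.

span = t_max - t_min = 4.99 - 0.79 = 4.200
L(6,7) = 84, L_eff = 84/255 = 0.329412
t(6,7) = 4.99 - 4.200·0.329412 = 3.606
Σt over all 11·8 pixels = 103956/425 ≈ 244.6023529
V = pitch²·Σt = 1.62²·103956/425 = 641.934

t(6,7)=3.606 V=641.934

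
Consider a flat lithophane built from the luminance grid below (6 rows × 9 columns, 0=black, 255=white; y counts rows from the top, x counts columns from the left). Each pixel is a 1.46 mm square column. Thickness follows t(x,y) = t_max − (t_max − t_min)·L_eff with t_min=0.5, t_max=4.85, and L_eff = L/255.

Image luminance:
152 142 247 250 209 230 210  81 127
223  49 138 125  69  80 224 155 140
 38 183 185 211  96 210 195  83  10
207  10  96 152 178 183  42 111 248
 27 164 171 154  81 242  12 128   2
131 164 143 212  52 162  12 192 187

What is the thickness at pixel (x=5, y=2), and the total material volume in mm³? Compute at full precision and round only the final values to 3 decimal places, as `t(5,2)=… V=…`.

span = t_max - t_min = 4.85 - 0.5 = 4.350
L(5,2) = 210, L_eff = 210/255 = 0.823529
t(5,2) = 4.85 - 4.350·0.823529 = 1.268
Σt over all 6·9 pixels = 45401/340 ≈ 133.5323529
V = pitch²·Σt = 1.46²·45401/340 = 284.638

t(5,2)=1.268 V=284.638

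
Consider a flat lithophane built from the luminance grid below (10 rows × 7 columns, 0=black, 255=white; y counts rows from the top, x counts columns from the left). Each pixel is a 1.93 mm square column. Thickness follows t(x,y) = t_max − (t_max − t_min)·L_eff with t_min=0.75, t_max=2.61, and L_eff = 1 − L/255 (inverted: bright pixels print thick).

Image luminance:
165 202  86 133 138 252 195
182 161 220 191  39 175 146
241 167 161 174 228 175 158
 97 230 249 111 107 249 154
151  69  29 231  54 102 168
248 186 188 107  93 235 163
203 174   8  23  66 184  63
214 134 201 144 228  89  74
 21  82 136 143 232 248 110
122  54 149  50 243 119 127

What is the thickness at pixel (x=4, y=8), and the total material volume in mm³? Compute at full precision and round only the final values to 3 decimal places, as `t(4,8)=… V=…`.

t(4,8)=2.442 V=479.509

span = t_max - t_min = 2.61 - 0.75 = 1.860
L(4,8) = 232, L_eff = 1 - 232/255 = 0.090196 (inverted)
t(4,8) = 2.61 - 1.860·0.090196 = 2.442
Σt over all 10·7 pixels = 273553/2125 ≈ 128.7308235
V = pitch²·Σt = 1.93²·273553/2125 = 479.509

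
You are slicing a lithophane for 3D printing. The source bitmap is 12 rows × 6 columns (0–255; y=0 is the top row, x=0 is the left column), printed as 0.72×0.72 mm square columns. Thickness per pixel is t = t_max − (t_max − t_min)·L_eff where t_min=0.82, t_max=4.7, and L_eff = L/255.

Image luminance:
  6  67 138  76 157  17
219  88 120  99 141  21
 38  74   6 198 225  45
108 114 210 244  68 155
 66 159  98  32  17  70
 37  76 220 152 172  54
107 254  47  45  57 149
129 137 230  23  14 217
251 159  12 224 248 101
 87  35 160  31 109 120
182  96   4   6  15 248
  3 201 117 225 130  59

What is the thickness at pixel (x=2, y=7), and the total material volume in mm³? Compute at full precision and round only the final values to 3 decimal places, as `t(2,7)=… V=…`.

span = t_max - t_min = 4.7 - 0.82 = 3.880
L(2,7) = 230, L_eff = 230/255 = 0.901961
t(2,7) = 4.7 - 3.880·0.901961 = 1.200
Σt over all 12·6 pixels = 459819/2125 ≈ 216.3854118
V = pitch²·Σt = 0.72²·459819/2125 = 112.174

t(2,7)=1.200 V=112.174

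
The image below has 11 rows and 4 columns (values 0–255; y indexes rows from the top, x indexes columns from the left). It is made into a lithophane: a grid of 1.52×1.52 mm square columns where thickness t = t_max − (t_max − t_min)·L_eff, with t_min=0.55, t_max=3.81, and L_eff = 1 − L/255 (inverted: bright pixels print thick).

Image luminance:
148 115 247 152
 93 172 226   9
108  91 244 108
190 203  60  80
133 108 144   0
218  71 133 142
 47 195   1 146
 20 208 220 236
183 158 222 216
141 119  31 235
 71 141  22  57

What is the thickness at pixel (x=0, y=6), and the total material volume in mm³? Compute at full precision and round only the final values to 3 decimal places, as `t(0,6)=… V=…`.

span = t_max - t_min = 3.81 - 0.55 = 3.260
L(0,6) = 47, L_eff = 1 - 47/255 = 0.815686 (inverted)
t(0,6) = 3.81 - 3.260·0.815686 = 1.151
Σt over all 11·4 pixels = 632191/6375 ≈ 99.1672157
V = pitch²·Σt = 1.52²·632191/6375 = 229.116

t(0,6)=1.151 V=229.116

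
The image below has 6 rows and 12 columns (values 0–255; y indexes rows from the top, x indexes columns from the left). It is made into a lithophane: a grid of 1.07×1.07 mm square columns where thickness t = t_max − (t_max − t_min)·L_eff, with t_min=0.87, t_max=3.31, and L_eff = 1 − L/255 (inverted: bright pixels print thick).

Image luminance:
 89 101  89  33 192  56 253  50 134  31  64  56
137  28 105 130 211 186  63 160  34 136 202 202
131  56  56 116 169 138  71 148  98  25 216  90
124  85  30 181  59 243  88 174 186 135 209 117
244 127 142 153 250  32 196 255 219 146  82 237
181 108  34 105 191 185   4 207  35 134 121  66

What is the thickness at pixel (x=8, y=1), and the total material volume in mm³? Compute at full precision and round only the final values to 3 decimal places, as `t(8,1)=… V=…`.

t(8,1)=1.195 V=171.857

span = t_max - t_min = 3.31 - 0.87 = 2.440
L(8,1) = 34, L_eff = 1 - 34/255 = 0.866667 (inverted)
t(8,1) = 3.31 - 2.440·0.866667 = 1.195
Σt over all 6·12 pixels = 318977/2125 ≈ 150.1068235
V = pitch²·Σt = 1.07²·318977/2125 = 171.857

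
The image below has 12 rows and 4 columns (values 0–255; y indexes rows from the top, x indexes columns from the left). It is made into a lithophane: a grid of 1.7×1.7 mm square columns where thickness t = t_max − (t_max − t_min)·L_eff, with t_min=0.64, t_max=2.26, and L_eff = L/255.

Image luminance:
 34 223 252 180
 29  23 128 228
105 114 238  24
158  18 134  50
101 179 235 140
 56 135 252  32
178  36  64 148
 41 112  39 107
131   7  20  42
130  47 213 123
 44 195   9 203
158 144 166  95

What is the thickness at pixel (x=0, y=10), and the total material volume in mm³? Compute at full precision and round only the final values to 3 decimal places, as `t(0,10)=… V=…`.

span = t_max - t_min = 2.26 - 0.64 = 1.620
L(0,10) = 44, L_eff = 44/255 = 0.172549
t(0,10) = 2.26 - 1.620·0.172549 = 1.980
Σt over all 12·4 pixels = 1248/17 ≈ 73.4117647
V = pitch²·Σt = 1.7²·1248/17 = 212.160

t(0,10)=1.980 V=212.160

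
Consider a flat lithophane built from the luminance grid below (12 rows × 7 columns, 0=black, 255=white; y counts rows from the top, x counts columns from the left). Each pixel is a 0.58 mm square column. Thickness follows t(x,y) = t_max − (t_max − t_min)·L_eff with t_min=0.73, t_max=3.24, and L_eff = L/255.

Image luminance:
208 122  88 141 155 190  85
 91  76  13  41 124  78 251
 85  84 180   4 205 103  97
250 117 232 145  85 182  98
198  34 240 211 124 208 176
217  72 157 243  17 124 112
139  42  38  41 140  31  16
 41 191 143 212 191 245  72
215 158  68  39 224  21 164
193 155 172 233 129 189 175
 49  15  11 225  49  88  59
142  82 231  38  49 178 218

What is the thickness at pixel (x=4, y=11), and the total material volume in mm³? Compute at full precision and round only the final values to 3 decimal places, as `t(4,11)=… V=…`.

t(4,11)=2.758 V=55.879

span = t_max - t_min = 3.24 - 0.73 = 2.510
L(4,11) = 49, L_eff = 49/255 = 0.192157
t(4,11) = 3.24 - 2.510·0.192157 = 2.758
Σt over all 12·7 pixels = 2117903/12750 ≈ 166.1100392
V = pitch²·Σt = 0.58²·2117903/12750 = 55.879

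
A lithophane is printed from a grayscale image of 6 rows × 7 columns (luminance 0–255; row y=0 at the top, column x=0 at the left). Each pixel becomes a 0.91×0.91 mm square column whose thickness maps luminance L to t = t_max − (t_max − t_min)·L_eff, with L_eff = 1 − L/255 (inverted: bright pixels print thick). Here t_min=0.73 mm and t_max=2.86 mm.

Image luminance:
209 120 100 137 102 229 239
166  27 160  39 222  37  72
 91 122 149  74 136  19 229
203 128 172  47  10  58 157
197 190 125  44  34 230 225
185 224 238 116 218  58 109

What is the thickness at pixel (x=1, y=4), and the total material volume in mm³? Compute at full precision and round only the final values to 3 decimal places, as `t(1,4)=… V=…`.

span = t_max - t_min = 2.86 - 0.73 = 2.130
L(1,4) = 190, L_eff = 1 - 190/255 = 0.254902 (inverted)
t(1,4) = 2.86 - 2.130·0.254902 = 2.317
Σt over all 6·7 pixels = 661547/8500 ≈ 77.8290588
V = pitch²·Σt = 0.91²·661547/8500 = 64.450

t(1,4)=2.317 V=64.450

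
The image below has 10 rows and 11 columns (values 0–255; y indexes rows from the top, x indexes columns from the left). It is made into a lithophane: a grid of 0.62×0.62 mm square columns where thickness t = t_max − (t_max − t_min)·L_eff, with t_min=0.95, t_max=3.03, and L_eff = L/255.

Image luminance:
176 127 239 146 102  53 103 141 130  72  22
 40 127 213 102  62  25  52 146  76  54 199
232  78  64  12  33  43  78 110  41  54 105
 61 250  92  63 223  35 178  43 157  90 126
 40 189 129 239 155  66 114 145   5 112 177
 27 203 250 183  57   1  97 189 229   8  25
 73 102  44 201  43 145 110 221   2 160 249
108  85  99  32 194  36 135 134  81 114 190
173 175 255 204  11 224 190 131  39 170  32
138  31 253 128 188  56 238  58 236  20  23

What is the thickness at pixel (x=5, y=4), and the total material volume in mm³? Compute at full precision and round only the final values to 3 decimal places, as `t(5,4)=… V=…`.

span = t_max - t_min = 3.03 - 0.95 = 2.080
L(5,4) = 66, L_eff = 66/255 = 0.258824
t(5,4) = 3.03 - 2.080·0.258824 = 2.492
Σt over all 10·11 pixels = 2923991/12750 ≈ 229.3326275
V = pitch²·Σt = 0.62²·2923991/12750 = 88.155

t(5,4)=2.492 V=88.155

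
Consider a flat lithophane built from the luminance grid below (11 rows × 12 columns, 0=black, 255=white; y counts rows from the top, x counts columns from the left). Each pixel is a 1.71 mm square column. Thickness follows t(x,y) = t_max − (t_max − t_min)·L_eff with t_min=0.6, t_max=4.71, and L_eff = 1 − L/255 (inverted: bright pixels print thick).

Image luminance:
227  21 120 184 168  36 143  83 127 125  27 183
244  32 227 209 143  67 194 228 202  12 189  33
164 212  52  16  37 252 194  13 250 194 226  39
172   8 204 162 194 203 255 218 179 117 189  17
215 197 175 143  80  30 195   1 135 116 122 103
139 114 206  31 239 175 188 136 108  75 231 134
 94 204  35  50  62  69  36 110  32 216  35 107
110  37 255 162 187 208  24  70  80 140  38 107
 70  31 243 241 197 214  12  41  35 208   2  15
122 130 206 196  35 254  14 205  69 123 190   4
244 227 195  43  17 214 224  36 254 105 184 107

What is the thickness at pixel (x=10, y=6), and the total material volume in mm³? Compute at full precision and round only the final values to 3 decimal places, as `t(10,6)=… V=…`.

t(10,6)=1.164 V=1044.763

span = t_max - t_min = 4.71 - 0.6 = 4.110
L(10,6) = 35, L_eff = 1 - 35/255 = 0.862745 (inverted)
t(10,6) = 4.71 - 4.110·0.862745 = 1.164
Σt over all 11·12 pixels = 1518499/4250 ≈ 357.2938824
V = pitch²·Σt = 1.71²·1518499/4250 = 1044.763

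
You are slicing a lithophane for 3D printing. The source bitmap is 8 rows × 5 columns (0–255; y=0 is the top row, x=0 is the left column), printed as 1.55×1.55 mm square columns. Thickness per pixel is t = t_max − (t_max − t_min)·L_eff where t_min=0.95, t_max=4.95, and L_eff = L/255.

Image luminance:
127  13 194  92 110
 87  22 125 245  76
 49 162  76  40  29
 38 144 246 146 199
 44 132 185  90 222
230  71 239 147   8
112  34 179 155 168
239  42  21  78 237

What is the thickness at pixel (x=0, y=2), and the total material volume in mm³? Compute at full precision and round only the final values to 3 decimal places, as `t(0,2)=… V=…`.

span = t_max - t_min = 4.95 - 0.95 = 4.000
L(0,2) = 49, L_eff = 49/255 = 0.192157
t(0,2) = 4.95 - 4.000·0.192157 = 4.181
Σt over all 8·5 pixels = 31078/255 ≈ 121.8745098
V = pitch²·Σt = 1.55²·31078/255 = 292.804

t(0,2)=4.181 V=292.804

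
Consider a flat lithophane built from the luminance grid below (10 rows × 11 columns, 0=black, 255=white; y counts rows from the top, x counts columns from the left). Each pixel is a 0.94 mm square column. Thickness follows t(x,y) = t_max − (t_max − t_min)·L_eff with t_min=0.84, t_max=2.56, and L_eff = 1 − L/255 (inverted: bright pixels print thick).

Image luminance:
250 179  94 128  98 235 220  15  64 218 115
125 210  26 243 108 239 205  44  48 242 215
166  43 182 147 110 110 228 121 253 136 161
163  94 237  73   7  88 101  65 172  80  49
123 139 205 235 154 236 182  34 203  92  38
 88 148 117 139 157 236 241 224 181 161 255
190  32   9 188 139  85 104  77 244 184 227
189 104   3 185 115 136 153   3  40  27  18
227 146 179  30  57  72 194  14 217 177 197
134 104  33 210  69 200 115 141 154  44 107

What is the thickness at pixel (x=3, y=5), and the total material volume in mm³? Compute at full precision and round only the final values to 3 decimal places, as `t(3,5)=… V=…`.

span = t_max - t_min = 2.56 - 0.84 = 1.720
L(3,5) = 139, L_eff = 1 - 139/255 = 0.454902 (inverted)
t(3,5) = 2.56 - 1.720·0.454902 = 1.778
Σt over all 10·11 pixels = 1232674/6375 ≈ 193.3606275
V = pitch²·Σt = 0.94²·1232674/6375 = 170.853

t(3,5)=1.778 V=170.853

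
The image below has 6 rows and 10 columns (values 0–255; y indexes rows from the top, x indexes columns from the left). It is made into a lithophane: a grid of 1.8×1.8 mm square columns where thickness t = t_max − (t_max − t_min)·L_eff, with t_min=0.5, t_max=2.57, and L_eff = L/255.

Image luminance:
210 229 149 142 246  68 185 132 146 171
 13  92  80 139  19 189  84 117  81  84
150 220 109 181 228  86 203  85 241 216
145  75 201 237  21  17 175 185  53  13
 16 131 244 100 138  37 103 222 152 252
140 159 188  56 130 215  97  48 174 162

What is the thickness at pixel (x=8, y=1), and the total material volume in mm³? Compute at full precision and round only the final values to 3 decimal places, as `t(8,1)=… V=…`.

t(8,1)=1.912 V=284.438

span = t_max - t_min = 2.57 - 0.5 = 2.070
L(8,1) = 81, L_eff = 81/255 = 0.317647
t(8,1) = 2.57 - 2.070·0.317647 = 1.912
Σt over all 6·10 pixels = 746211/8500 ≈ 87.7895294
V = pitch²·Σt = 1.8²·746211/8500 = 284.438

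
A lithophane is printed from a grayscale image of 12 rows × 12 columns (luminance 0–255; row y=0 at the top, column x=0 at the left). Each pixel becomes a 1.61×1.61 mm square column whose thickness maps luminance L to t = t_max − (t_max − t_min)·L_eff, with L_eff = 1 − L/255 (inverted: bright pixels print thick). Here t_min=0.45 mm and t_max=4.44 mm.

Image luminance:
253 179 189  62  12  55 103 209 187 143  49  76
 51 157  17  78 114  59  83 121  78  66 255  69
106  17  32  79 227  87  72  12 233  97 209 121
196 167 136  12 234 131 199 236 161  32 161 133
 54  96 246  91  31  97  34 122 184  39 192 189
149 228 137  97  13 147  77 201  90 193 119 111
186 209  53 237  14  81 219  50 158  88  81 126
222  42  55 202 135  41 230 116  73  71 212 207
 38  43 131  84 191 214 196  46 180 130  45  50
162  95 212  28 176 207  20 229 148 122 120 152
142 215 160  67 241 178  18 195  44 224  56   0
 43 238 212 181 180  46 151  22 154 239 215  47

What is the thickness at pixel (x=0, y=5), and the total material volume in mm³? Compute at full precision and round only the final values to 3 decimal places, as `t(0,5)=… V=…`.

span = t_max - t_min = 4.44 - 0.45 = 3.990
L(0,5) = 149, L_eff = 1 - 149/255 = 0.415686 (inverted)
t(0,5) = 4.44 - 3.990·0.415686 = 2.781
Σt over all 12·12 pixels = 2956371/8500 ≈ 347.8083529
V = pitch²·Σt = 1.61²·2956371/8500 = 901.554

t(0,5)=2.781 V=901.554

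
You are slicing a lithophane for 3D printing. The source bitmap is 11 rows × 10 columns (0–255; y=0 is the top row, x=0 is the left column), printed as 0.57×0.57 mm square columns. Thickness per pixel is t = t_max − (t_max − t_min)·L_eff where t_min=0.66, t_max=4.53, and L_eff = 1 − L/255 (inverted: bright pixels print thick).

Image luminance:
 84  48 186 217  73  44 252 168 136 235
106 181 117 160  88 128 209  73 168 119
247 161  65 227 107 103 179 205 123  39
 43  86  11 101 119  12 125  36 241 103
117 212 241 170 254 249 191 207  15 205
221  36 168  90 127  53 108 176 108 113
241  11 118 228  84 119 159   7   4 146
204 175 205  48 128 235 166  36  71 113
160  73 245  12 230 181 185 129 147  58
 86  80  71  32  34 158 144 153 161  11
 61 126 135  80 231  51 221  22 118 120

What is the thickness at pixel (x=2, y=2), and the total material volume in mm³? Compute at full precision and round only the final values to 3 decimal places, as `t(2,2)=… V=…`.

span = t_max - t_min = 4.53 - 0.66 = 3.870
L(2,2) = 65, L_eff = 1 - 65/255 = 0.745098 (inverted)
t(2,2) = 4.53 - 3.870·0.745098 = 1.646
Σt over all 11·10 pixels = 2448771/8500 ≈ 288.0907059
V = pitch²·Σt = 0.57²·2448771/8500 = 93.601

t(2,2)=1.646 V=93.601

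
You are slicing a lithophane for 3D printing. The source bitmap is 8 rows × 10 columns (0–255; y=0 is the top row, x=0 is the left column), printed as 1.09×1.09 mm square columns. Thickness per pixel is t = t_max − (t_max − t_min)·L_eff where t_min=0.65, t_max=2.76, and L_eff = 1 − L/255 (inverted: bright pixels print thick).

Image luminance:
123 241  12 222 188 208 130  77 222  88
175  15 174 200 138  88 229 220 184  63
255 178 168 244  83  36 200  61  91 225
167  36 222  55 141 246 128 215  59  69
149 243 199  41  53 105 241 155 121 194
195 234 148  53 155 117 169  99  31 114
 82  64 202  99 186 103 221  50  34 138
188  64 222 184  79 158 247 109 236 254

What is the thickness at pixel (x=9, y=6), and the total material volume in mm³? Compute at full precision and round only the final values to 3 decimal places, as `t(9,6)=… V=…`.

t(9,6)=1.792 V=175.938

span = t_max - t_min = 2.76 - 0.65 = 2.110
L(9,6) = 138, L_eff = 1 - 138/255 = 0.458824 (inverted)
t(9,6) = 2.76 - 2.110·0.458824 = 1.792
Σt over all 8·10 pixels = 944033/6375 ≈ 148.0836078
V = pitch²·Σt = 1.09²·944033/6375 = 175.938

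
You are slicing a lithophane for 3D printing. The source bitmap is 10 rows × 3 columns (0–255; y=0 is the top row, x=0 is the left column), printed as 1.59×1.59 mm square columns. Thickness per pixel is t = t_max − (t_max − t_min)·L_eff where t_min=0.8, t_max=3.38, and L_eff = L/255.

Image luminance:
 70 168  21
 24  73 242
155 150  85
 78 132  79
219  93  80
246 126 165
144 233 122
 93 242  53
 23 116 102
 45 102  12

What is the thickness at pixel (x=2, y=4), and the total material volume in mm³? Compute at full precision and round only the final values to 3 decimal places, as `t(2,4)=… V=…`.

span = t_max - t_min = 3.38 - 0.8 = 2.580
L(2,4) = 80, L_eff = 80/255 = 0.313725
t(2,4) = 3.38 - 2.580·0.313725 = 2.571
Σt over all 10·3 pixels = 280751/4250 ≈ 66.0590588
V = pitch²·Σt = 1.59²·280751/4250 = 167.004

t(2,4)=2.571 V=167.004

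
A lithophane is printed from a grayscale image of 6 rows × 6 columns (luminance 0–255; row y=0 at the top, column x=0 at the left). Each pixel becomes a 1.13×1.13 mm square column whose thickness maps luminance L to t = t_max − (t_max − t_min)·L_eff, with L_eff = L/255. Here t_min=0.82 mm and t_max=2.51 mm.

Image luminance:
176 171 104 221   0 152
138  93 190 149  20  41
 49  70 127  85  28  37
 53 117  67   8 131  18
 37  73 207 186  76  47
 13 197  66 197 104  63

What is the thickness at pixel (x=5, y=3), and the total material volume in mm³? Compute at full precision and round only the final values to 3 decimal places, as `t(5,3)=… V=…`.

t(5,3)=2.391 V=85.669

span = t_max - t_min = 2.51 - 0.82 = 1.690
L(5,3) = 18, L_eff = 18/255 = 0.070588
t(5,3) = 2.51 - 1.690·0.070588 = 2.391
Σt over all 6·6 pixels = 1710821/25500 ≈ 67.0910196
V = pitch²·Σt = 1.13²·1710821/25500 = 85.669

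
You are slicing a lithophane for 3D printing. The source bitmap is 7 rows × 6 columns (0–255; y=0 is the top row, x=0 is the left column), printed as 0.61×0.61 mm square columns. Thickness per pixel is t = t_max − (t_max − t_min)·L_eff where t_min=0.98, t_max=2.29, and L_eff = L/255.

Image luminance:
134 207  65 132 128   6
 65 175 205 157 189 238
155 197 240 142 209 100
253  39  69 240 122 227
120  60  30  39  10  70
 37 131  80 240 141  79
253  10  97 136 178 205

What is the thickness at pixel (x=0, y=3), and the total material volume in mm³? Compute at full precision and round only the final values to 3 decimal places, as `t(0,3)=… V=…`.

span = t_max - t_min = 2.29 - 0.98 = 1.310
L(0,3) = 253, L_eff = 253/255 = 0.992157
t(0,3) = 2.29 - 1.310·0.992157 = 0.990
Σt over all 7·6 pixels = 67.36
V = pitch²·Σt = 0.61²·67.36 = 25.065

t(0,3)=0.990 V=25.065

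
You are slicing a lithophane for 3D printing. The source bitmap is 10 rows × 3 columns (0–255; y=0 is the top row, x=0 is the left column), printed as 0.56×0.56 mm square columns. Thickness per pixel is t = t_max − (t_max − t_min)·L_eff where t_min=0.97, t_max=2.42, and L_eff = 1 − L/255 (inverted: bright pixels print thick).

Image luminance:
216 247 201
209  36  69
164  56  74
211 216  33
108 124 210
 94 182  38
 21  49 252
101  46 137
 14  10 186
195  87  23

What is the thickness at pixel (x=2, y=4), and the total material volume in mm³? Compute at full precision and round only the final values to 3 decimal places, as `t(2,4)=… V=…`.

t(2,4)=2.164 V=15.561

span = t_max - t_min = 2.42 - 0.97 = 1.450
L(2,4) = 210, L_eff = 1 - 210/255 = 0.176471 (inverted)
t(2,4) = 2.42 - 1.450·0.176471 = 2.164
Σt over all 10·3 pixels = 84357/1700 ≈ 49.6217647
V = pitch²·Σt = 0.56²·84357/1700 = 15.561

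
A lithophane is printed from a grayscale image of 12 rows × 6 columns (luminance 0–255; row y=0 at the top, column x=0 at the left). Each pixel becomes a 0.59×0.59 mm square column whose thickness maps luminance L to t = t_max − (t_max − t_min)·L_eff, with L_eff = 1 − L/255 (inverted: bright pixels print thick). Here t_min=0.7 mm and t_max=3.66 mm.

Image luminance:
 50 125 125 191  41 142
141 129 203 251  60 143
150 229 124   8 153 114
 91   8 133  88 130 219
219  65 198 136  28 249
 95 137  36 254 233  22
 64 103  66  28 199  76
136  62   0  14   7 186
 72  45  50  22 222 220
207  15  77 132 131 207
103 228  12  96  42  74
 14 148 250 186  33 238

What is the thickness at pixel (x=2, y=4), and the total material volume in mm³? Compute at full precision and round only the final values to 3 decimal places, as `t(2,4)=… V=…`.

span = t_max - t_min = 3.66 - 0.7 = 2.960
L(2,4) = 198, L_eff = 1 - 198/255 = 0.223529 (inverted)
t(2,4) = 3.66 - 2.960·0.223529 = 2.998
Σt over all 12·6 pixels = 189838/1275 ≈ 148.8925490
V = pitch²·Σt = 0.59²·189838/1275 = 51.829

t(2,4)=2.998 V=51.829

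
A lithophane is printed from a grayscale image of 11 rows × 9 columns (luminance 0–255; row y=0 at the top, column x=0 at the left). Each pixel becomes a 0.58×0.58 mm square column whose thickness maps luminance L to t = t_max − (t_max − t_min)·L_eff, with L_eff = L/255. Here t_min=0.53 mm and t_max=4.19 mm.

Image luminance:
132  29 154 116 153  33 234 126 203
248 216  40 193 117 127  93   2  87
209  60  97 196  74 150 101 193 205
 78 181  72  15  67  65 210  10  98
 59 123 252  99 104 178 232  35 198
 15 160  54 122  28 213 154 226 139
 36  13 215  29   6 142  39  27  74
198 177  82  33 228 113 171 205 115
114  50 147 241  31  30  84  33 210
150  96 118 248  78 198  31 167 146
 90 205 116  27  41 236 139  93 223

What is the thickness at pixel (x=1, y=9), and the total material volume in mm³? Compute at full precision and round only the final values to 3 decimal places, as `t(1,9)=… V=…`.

t(1,9)=2.812 V=81.506

span = t_max - t_min = 4.19 - 0.53 = 3.660
L(1,9) = 96, L_eff = 96/255 = 0.376471
t(1,9) = 4.19 - 3.660·0.376471 = 2.812
Σt over all 11·9 pixels = 411889/1700 ≈ 242.2876471
V = pitch²·Σt = 0.58²·411889/1700 = 81.506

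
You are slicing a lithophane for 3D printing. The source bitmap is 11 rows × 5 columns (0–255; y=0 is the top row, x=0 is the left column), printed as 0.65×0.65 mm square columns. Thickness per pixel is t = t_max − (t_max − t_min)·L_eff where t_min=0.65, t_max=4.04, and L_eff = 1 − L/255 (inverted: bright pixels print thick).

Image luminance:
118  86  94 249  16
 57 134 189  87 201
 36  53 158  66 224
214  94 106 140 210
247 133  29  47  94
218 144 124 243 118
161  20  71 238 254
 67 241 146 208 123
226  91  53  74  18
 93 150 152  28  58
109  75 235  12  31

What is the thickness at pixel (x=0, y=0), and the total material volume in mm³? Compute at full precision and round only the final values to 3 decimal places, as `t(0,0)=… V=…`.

t(0,0)=2.219 V=53.652

span = t_max - t_min = 4.04 - 0.65 = 3.390
L(0,0) = 118, L_eff = 1 - 118/255 = 0.537255 (inverted)
t(0,0) = 4.04 - 3.390·0.537255 = 2.219
Σt over all 11·5 pixels = 539697/4250 ≈ 126.9875294
V = pitch²·Σt = 0.65²·539697/4250 = 53.652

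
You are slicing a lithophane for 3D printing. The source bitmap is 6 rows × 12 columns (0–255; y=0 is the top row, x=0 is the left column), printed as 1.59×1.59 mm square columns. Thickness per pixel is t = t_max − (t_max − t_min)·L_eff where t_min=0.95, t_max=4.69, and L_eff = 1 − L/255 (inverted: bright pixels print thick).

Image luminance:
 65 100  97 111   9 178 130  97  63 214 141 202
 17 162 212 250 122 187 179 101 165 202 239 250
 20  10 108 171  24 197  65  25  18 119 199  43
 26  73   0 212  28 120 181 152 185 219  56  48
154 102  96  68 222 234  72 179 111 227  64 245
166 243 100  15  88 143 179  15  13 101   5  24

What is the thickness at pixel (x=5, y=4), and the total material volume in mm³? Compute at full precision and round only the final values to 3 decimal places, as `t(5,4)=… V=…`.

span = t_max - t_min = 4.69 - 0.95 = 3.740
L(5,4) = 234, L_eff = 1 - 234/255 = 0.082353 (inverted)
t(5,4) = 4.69 - 3.740·0.082353 = 4.382
Σt over all 6·12 pixels = 195.384
V = pitch²·Σt = 1.59²·195.384 = 493.950

t(5,4)=4.382 V=493.950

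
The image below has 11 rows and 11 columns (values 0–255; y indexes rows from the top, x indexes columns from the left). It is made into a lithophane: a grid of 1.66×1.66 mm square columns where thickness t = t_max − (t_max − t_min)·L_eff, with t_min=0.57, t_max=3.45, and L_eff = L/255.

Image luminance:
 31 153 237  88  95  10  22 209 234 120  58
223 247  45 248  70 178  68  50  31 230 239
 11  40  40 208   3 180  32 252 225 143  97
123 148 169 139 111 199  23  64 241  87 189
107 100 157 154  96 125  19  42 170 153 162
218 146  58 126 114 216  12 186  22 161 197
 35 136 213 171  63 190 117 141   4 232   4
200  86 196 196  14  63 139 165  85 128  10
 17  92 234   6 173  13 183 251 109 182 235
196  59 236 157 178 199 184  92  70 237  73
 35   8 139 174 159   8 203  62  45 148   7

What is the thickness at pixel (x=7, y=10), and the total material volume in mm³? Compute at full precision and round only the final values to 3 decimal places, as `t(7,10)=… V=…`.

t(7,10)=2.750 V=680.289

span = t_max - t_min = 3.45 - 0.57 = 2.880
L(7,10) = 62, L_eff = 62/255 = 0.243137
t(7,10) = 3.45 - 2.880·0.243137 = 2.750
Σt over all 11·11 pixels = 2098437/8500 ≈ 246.8749412
V = pitch²·Σt = 1.66²·2098437/8500 = 680.289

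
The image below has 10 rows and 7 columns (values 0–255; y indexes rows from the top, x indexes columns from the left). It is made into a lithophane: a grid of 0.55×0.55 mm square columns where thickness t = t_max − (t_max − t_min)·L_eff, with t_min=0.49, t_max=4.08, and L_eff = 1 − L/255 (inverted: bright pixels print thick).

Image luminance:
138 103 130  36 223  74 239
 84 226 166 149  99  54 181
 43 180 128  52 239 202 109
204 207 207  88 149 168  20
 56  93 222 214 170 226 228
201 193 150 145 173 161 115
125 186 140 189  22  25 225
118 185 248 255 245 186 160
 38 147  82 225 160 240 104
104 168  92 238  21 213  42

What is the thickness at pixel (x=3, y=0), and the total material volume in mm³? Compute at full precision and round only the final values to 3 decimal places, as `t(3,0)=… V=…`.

t(3,0)=0.997 V=54.786

span = t_max - t_min = 4.08 - 0.49 = 3.590
L(3,0) = 36, L_eff = 1 - 36/255 = 0.858824 (inverted)
t(3,0) = 4.08 - 3.590·0.858824 = 0.997
Σt over all 10·7 pixels = 769717/4250 ≈ 181.1098824
V = pitch²·Σt = 0.55²·769717/4250 = 54.786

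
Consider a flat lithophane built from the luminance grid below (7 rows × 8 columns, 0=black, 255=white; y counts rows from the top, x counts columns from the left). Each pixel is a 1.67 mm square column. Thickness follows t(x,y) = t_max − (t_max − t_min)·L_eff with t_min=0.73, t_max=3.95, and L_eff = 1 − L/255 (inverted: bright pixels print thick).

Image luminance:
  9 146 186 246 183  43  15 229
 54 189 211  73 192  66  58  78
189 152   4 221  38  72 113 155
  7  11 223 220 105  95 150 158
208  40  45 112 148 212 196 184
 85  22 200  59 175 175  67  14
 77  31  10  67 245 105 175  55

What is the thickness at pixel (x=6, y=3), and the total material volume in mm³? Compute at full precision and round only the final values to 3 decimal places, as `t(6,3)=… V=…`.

t(6,3)=2.624 V=346.370

span = t_max - t_min = 3.95 - 0.73 = 3.220
L(6,3) = 150, L_eff = 1 - 150/255 = 0.411765 (inverted)
t(6,3) = 3.95 - 3.220·0.411765 = 2.624
Σt over all 7·8 pixels = 791749/6375 ≈ 124.1959216
V = pitch²·Σt = 1.67²·791749/6375 = 346.370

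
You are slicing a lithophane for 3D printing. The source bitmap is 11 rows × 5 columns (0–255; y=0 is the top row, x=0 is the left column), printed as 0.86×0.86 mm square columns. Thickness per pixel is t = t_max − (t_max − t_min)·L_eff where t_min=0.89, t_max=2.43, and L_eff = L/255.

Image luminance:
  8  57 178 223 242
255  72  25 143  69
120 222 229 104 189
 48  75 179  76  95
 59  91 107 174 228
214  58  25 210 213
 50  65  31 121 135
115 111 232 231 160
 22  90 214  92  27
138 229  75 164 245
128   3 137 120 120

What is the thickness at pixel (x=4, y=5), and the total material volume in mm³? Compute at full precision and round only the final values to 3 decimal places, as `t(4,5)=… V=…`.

t(4,5)=1.144 V=67.389

span = t_max - t_min = 2.43 - 0.89 = 1.540
L(4,5) = 213, L_eff = 213/255 = 0.835294
t(4,5) = 2.43 - 1.540·0.835294 = 1.144
Σt over all 11·5 pixels = 2323453/25500 ≈ 91.1158039
V = pitch²·Σt = 0.86²·2323453/25500 = 67.389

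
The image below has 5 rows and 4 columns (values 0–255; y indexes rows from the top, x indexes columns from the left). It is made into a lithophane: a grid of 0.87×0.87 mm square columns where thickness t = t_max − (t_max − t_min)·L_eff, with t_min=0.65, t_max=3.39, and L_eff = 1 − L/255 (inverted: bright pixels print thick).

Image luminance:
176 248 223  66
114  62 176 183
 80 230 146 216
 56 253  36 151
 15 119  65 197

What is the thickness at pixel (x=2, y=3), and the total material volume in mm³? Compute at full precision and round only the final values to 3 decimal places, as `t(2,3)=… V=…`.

t(2,3)=1.037 V=32.710

span = t_max - t_min = 3.39 - 0.65 = 2.740
L(2,3) = 36, L_eff = 1 - 36/255 = 0.858824 (inverted)
t(2,3) = 3.39 - 2.740·0.858824 = 1.037
Σt over all 5·4 pixels = 275497/6375 ≈ 43.2152157
V = pitch²·Σt = 0.87²·275497/6375 = 32.710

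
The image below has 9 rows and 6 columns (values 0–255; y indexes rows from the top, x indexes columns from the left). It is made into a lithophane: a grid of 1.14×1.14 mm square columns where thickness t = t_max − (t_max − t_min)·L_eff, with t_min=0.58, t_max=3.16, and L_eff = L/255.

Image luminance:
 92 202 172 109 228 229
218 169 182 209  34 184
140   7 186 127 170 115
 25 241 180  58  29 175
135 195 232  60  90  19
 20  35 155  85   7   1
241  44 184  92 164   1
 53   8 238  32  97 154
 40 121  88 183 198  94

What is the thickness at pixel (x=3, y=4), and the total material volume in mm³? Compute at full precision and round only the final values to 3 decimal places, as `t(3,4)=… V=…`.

t(3,4)=2.553 V=135.678

span = t_max - t_min = 3.16 - 0.58 = 2.580
L(3,4) = 60, L_eff = 60/255 = 0.235294
t(3,4) = 3.16 - 2.580·0.235294 = 2.553
Σt over all 9·6 pixels = 443699/4250 ≈ 104.3997647
V = pitch²·Σt = 1.14²·443699/4250 = 135.678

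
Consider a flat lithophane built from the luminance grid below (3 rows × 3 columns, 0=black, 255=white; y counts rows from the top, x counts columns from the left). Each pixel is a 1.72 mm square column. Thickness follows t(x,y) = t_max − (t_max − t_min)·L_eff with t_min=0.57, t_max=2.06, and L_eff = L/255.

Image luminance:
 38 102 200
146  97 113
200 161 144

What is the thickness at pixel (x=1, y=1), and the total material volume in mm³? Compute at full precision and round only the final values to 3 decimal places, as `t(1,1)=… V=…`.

span = t_max - t_min = 2.06 - 0.57 = 1.490
L(1,1) = 97, L_eff = 97/255 = 0.380392
t(1,1) = 2.06 - 1.490·0.380392 = 1.493
Σt over all 3·3 pixels = 293821/25500 ≈ 11.5223922
V = pitch²·Σt = 1.72²·293821/25500 = 34.088

t(1,1)=1.493 V=34.088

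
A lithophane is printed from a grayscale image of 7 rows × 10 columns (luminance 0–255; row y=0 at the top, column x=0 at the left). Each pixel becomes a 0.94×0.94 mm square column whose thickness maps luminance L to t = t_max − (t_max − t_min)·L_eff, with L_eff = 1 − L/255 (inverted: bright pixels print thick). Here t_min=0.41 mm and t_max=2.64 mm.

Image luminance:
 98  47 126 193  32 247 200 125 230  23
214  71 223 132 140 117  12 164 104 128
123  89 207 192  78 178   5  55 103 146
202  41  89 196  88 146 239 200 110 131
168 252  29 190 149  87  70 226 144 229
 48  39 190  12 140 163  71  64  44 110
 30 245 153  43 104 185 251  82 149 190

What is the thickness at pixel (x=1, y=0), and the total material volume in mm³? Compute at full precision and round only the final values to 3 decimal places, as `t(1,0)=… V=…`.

t(1,0)=0.821 V=95.684

span = t_max - t_min = 2.64 - 0.41 = 2.230
L(1,0) = 47, L_eff = 1 - 47/255 = 0.815686 (inverted)
t(1,0) = 2.64 - 2.230·0.815686 = 0.821
Σt over all 7·10 pixels = 2761373/25500 ≈ 108.2891373
V = pitch²·Σt = 0.94²·2761373/25500 = 95.684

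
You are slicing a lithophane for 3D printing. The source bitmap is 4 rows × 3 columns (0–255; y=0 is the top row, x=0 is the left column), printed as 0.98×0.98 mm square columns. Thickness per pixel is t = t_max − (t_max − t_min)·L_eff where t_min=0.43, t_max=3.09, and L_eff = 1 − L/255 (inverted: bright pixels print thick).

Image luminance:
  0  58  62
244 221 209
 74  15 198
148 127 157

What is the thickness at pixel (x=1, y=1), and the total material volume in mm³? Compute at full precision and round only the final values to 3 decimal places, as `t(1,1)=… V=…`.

span = t_max - t_min = 3.09 - 0.43 = 2.660
L(1,1) = 221, L_eff = 1 - 221/255 = 0.133333 (inverted)
t(1,1) = 3.09 - 2.660·0.133333 = 2.735
Σt over all 4·3 pixels = 15707/750 ≈ 20.9426667
V = pitch²·Σt = 0.98²·15707/750 = 20.113

t(1,1)=2.735 V=20.113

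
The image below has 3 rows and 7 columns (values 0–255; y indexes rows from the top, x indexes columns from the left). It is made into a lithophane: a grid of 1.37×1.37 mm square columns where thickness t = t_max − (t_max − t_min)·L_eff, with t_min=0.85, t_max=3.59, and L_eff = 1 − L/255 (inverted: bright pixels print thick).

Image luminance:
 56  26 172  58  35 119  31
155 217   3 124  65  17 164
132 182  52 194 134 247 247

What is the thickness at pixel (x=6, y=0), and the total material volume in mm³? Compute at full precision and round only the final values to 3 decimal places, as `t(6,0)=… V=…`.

t(6,0)=1.183 V=82.510

span = t_max - t_min = 3.59 - 0.85 = 2.740
L(6,0) = 31, L_eff = 1 - 31/255 = 0.878431 (inverted)
t(6,0) = 3.59 - 2.740·0.878431 = 1.183
Σt over all 3·7 pixels = 74733/1700 ≈ 43.9605882
V = pitch²·Σt = 1.37²·74733/1700 = 82.510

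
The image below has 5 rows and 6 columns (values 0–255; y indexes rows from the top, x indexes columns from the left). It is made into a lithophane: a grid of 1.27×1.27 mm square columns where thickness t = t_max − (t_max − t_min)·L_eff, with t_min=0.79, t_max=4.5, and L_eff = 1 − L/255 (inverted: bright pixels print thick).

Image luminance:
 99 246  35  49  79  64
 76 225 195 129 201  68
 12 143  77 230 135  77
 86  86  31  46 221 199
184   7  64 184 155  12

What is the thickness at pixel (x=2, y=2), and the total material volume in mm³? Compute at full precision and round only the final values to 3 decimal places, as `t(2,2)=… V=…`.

t(2,2)=1.910 V=118.363

span = t_max - t_min = 4.5 - 0.79 = 3.710
L(2,2) = 77, L_eff = 1 - 77/255 = 0.698039 (inverted)
t(2,2) = 4.5 - 3.710·0.698039 = 1.910
Σt over all 5·6 pixels = 374263/5100 ≈ 73.3849020
V = pitch²·Σt = 1.27²·374263/5100 = 118.363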